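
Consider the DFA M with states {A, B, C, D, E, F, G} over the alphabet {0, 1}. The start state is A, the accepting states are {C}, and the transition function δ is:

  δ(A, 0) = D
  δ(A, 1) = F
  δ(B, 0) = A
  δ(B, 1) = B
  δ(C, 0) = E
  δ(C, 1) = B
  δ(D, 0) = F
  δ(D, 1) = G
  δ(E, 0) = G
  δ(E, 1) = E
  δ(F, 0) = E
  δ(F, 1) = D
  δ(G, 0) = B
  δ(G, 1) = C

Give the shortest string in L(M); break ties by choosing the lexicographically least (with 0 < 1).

A breadth-first search from A reaches an accepting state first via the path A → D → G → C on input 011.
No string of length < 3 is accepted (BFS exhausts all shorter strings without reaching an accepting state), and 011 is the lexicographically least accepting string of length 3.

011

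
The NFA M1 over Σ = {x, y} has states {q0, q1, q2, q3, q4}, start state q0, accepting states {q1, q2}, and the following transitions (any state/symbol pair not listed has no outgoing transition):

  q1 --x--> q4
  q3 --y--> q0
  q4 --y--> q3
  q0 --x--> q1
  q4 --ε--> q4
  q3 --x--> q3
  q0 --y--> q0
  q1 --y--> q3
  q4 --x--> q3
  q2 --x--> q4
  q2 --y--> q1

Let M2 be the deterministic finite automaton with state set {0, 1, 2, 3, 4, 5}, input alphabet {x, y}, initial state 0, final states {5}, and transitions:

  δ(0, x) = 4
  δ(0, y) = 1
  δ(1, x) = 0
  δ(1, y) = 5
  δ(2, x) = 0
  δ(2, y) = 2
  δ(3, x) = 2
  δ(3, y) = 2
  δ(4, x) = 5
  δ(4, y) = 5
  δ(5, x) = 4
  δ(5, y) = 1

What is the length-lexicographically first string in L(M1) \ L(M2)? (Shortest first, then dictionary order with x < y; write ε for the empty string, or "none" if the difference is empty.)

x

The string x is accepted by M1 but not by M2.
No shorter string lies in the difference, and x is the lexicographically first length-1 string in L(M1) \ L(M2).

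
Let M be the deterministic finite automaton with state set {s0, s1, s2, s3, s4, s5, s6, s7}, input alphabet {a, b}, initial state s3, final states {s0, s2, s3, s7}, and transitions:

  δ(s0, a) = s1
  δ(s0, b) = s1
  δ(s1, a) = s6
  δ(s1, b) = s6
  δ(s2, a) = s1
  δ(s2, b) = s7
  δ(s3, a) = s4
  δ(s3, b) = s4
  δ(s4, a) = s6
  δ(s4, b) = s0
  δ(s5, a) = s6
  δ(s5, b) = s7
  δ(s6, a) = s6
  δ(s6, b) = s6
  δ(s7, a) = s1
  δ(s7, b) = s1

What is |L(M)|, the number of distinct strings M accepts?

3

The useful subgraph on states {s0, s3, s4} is acyclic, so L(M) is finite; the longest accepting path visits 3 useful states, giving maximum string length 2.
Counting accepting paths from s3 by length: 1 of length 0, 2 of length 2. Total 3.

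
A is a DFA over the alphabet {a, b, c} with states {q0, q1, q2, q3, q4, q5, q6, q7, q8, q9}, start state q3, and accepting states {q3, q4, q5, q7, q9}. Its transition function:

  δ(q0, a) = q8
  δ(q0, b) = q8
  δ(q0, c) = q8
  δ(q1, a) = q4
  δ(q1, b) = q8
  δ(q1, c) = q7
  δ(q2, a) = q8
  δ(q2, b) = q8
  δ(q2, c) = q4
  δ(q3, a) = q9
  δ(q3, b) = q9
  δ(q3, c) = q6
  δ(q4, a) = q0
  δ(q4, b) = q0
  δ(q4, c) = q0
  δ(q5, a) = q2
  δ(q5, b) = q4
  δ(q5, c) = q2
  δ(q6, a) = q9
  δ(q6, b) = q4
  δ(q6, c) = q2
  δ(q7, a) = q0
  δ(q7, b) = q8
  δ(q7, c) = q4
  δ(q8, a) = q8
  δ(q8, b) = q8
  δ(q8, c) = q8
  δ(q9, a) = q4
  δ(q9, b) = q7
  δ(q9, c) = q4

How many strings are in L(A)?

18

The useful subgraph on states {q2, q3, q4, q6, q7, q9} is acyclic, so L(A) is finite; the longest accepting path visits 5 useful states, giving maximum string length 4.
Counting accepting paths from q3 by length: 1 of length 0, 2 of length 1, 8 of length 2, 6 of length 3, 1 of length 4. Total 18.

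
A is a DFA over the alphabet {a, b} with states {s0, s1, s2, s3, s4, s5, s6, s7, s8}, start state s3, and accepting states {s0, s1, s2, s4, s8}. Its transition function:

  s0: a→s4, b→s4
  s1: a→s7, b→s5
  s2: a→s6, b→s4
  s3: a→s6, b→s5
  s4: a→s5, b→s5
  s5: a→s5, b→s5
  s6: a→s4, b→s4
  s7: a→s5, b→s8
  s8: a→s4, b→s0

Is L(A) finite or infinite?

The useful states (reachable from s3 and able to reach an accepting state) are {s3, s4, s6}.
Restricted to these states the transition graph has no cycle, so every accepting path has bounded length and L is finite.

finite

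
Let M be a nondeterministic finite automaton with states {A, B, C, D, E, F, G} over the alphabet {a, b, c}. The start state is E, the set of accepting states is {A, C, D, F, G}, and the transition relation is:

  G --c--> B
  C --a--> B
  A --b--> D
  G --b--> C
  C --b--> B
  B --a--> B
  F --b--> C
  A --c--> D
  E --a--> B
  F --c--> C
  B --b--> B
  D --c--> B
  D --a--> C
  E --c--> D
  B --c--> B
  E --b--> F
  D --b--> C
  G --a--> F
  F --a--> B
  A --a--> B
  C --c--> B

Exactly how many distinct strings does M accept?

The useful subgraph on states {C, D, E, F} is acyclic, so L(M) is finite; the longest accepting path visits 3 useful states, giving maximum string length 2.
Counting accepting paths from E by length: 2 of length 1, 4 of length 2. Total 6.

6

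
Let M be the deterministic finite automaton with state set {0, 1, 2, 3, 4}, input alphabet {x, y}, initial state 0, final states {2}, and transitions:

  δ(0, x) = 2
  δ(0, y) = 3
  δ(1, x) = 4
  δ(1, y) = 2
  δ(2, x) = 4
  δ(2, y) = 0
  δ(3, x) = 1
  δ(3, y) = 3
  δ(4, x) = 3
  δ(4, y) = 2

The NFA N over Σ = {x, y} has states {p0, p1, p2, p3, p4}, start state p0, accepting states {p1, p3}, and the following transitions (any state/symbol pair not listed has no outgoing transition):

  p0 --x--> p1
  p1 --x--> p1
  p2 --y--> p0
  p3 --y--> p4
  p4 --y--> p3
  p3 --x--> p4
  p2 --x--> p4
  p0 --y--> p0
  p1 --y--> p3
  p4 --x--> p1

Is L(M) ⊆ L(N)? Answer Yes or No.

The string xyx is in L(M) but not in L(N).
So L(M) ⊄ L(N).

No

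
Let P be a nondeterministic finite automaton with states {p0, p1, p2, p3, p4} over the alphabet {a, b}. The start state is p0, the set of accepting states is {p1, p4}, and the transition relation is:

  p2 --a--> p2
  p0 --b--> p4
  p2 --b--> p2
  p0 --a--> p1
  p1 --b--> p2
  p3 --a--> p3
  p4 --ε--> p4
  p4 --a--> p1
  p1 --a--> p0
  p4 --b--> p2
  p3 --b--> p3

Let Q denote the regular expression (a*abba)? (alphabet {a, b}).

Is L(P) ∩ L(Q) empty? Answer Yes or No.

Converting the expression Q to a DFA (subset construction, then merging equivalent states) gives the minimal DFA with states {q0, q1, q2, q3, q4, q5}, start state q0, accepting states {q0, q5} and transitions q0: a→q1, b→q2; q1: a→q1, b→q3; q2: a→q2, b→q2; q3: a→q2, b→q4; q4: a→q5, b→q2; q5: a→q2, b→q2.
Exploring the product automaton P × Q from the start pair (p0, q0), following both machines on each input symbol, reaches 11 state pairs: (p0, q0), (p1, q1), (p4, q2), (p0, q1), (p2, q3), (p1, q2), (p2, q2), (p4, q3), (p2, q4), (p0, q2), (p2, q5).
P accepts in {p1, p4} and Q accepts in {q0, q5}; no reachable pair has both components accepting, so no string drives both machines to acceptance simultaneously and L(P) ∩ L(Q) = ∅.
So no string is accepted by both, and the intersection is empty.

Yes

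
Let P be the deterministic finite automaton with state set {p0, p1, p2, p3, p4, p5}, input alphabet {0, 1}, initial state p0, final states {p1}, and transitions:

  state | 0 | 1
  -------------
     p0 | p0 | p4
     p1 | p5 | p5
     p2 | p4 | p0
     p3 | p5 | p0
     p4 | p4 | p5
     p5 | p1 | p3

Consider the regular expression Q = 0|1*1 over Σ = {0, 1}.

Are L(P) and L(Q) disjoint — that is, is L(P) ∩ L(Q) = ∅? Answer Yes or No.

Converting the expression Q to a DFA (subset construction, then merging equivalent states) gives the minimal DFA with states {q0, q1, q2, q3}, start state q0, accepting states {q1, q2} and transitions q0: 0→q1, 1→q2; q1: 0→q3, 1→q3; q2: 0→q3, 1→q2; q3: 0→q3, 1→q3.
Exploring the product automaton P × Q from the start pair (p0, q0), following both machines on each input symbol, reaches 11 state pairs: (p0, q0), (p0, q1), (p4, q2), (p0, q3), (p4, q3), (p5, q2), (p5, q3), (p1, q3), (p3, q2), (p3, q3), (p0, q2).
P accepts in {p1} and Q accepts in {q1, q2}; no reachable pair has both components accepting, so no string drives both machines to acceptance simultaneously and L(P) ∩ L(Q) = ∅.
So no string is accepted by both, and the intersection is empty.

Yes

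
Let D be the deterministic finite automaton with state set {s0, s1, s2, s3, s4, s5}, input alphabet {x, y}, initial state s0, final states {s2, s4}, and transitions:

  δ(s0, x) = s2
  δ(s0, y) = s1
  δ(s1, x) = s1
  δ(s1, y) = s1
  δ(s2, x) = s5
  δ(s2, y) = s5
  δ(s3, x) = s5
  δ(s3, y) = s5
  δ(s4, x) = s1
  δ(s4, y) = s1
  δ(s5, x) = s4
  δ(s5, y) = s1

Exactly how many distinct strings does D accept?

3

The useful subgraph on states {s0, s2, s4, s5} is acyclic, so L(D) is finite; the longest accepting path visits 4 useful states, giving maximum string length 3.
Counting accepting paths from s0 by length: 1 of length 1, 2 of length 3. Total 3.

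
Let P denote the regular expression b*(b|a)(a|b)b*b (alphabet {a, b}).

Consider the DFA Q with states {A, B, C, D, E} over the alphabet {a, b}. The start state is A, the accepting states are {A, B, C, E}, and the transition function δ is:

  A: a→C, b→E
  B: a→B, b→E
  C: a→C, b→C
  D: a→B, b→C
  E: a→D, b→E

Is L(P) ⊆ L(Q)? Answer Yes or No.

Converting the expression P to a DFA (subset construction, then merging equivalent states) gives the minimal DFA with states {p0, p1, p2, p3, p4, p5, p6, p7, p8}, start state p0, accepting states {p7, p8} and transitions p0: a→p1, b→p2; p1: a→p3, b→p3; p2: a→p4, b→p5; p3: a→p6, b→p7; p4: a→p3, b→p7; p5: a→p4, b→p8; p6: a→p6, b→p6; p7: a→p6, b→p7; p8: a→p4, b→p8.
Exploring the product automaton P × Q from the start pair (p0, A), following both machines on each input symbol, reaches 14 state pairs: (p0, A), (p1, C), (p2, E), (p3, C), (p4, D), (p5, E), (p6, C), (p7, C), (p3, B), (p8, E), (p6, B), (p7, E), (p6, E), (p6, D).
P accepts in {p7, p8} and Q accepts in {A, B, C, E}. The reachable pairs whose P-component is accepting are (p7, C), (p8, E), (p7, E); in each of them the Q-component is accepting too, so the product for L(P) \ L(Q) (P-component accepting, Q-component rejecting) has no reachable accepting pair and the difference is empty.
Hence every string in L(P) is also in L(Q).

Yes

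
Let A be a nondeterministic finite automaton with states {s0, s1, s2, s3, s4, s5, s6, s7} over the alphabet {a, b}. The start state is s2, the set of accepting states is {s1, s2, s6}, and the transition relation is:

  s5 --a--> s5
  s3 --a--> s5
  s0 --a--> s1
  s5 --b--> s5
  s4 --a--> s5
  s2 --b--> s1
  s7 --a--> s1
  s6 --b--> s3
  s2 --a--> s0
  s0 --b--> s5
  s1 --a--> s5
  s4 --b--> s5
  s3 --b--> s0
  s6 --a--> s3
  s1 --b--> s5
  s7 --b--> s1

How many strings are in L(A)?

3

The useful subgraph on states {s0, s1, s2} is acyclic, so L(A) is finite; the longest accepting path visits 3 useful states, giving maximum string length 2.
Counting accepting paths from s2 by length: 1 of length 0, 1 of length 1, 1 of length 2. Total 3.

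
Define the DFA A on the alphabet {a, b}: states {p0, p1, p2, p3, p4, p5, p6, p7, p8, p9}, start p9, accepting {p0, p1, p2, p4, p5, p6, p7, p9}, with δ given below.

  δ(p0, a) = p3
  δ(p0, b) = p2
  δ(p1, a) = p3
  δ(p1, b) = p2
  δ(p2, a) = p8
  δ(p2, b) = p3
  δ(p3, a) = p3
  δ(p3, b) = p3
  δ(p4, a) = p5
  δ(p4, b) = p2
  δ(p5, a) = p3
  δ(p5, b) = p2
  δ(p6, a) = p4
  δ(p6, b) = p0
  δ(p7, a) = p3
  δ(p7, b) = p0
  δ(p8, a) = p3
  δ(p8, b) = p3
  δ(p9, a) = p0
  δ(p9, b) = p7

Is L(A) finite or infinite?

The useful states (reachable from p9 and able to reach an accepting state) are {p0, p2, p7, p9}.
Restricted to these states the transition graph has no cycle, so every accepting path has bounded length and L is finite.

finite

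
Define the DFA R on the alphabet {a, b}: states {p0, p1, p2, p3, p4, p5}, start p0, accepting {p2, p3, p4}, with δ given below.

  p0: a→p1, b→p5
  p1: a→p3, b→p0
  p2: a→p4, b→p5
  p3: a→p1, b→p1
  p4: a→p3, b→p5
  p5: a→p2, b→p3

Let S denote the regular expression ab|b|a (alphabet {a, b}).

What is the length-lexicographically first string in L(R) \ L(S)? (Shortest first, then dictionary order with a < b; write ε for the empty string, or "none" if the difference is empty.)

aa

The string aa is accepted by R but not by S.
No shorter string lies in the difference, and aa is the lexicographically first length-2 string in L(R) \ L(S).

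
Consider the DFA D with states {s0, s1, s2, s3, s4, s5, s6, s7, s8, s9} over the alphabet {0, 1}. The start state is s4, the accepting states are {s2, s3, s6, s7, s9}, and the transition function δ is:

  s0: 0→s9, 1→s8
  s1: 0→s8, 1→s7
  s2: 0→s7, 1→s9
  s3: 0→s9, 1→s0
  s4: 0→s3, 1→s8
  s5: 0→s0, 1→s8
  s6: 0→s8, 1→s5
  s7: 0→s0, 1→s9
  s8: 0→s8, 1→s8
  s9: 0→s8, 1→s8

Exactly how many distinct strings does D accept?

3

The useful subgraph on states {s0, s3, s4, s9} is acyclic, so L(D) is finite; the longest accepting path visits 4 useful states, giving maximum string length 3.
Counting accepting paths from s4 by length: 1 of length 1, 1 of length 2, 1 of length 3. Total 3.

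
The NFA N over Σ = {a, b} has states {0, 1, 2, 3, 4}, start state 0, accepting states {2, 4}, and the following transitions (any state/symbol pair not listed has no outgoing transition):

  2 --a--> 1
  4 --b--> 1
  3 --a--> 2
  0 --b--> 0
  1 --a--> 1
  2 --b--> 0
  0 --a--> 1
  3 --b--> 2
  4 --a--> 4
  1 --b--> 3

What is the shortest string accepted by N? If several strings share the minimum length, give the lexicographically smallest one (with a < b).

aba

A breadth-first search from 0 reaches an accepting state first via the path 0 → 1 → 3 → 2 on input aba.
No string of length < 3 is accepted (BFS exhausts all shorter strings without reaching an accepting state), and aba is the lexicographically least accepting string of length 3.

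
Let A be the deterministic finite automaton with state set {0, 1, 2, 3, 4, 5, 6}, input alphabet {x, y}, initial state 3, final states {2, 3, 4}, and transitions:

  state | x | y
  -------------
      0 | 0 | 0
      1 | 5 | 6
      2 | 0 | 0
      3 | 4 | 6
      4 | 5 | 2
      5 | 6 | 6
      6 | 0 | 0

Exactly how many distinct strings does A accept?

3

The useful subgraph on states {2, 3, 4} is acyclic, so L(A) is finite; the longest accepting path visits 3 useful states, giving maximum string length 2.
Counting accepting paths from 3 by length: 1 of length 0, 1 of length 1, 1 of length 2. Total 3.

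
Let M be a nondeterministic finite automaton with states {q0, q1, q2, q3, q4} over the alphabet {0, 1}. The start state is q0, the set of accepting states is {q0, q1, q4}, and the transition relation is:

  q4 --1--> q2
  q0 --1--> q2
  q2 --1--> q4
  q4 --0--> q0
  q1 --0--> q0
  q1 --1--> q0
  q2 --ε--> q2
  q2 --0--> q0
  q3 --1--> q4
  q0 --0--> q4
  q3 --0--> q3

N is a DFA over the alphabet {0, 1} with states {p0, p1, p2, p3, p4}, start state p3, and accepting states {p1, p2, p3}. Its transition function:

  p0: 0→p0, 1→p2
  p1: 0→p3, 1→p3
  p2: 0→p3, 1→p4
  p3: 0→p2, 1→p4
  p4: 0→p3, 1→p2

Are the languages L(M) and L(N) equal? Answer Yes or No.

Yes

Exploring the product automaton M × N from the start pair (q0, p3), following both machines on each input symbol, reaches 3 state pairs: (q0, p3), (q4, p2), (q2, p4).
M accepts in {q0, q1, q4} and N accepts in {p1, p2, p3}. In every reachable pair the two components are either both accepting — (q0, p3), (q4, p2) — or both non-accepting, so no string is accepted by exactly one of the machines: L(M) \ L(N) and L(N) \ L(M) are both empty.
Hence every string is accepted by M iff it is accepted by N, and the two languages coincide.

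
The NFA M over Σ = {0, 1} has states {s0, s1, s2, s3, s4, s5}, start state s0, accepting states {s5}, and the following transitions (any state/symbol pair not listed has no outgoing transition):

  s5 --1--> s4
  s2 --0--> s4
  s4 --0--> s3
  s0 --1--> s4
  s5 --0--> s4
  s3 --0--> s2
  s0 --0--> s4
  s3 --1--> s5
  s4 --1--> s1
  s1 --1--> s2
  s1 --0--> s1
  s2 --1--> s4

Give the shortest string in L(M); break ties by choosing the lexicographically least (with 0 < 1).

A breadth-first search from s0 reaches an accepting state first via the path s0 → s4 → s3 → s5 on input 001.
No string of length < 3 is accepted (BFS exhausts all shorter strings without reaching an accepting state), and 001 is the lexicographically least accepting string of length 3.

001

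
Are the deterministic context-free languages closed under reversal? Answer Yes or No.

No

L = {c bⁿaⁿ : n≥0} ∪ {d b²ⁿaⁿ : n≥0} is a DCFL: the first symbol tells a deterministic PDA whether to pop one or two b's per a. Its reversal Lᴿ = {aⁿbⁿ c : n≥0} ∪ {aⁿb²ⁿ d : n≥0} is not. DCFLs are closed under right quotient by regular languages, and Lᴿ/{c, d} = {aⁿbⁿ : n≥0} ∪ {aⁿb²ⁿ : n≥0} — the standard context-free language accepted by no deterministic PDA (intuitively the machine would have to commit to a b-to-a ratio before the distinguishing marker arrives; formally, a DPDA for it would have a single run on aⁿb²ⁿ, accepting after the prefix aⁿbⁿ and accepting again after n more b's; an ordinary PDA that simulates it on a's and b's and, at any moment when it is accepting, may switch to reading only a fresh letter e while feeding each e to the simulation as a b, would accept aⁱbʲeᵏ (k≥1) exactly when both aⁱbʲ and aⁱbʲ⁺ᵏ are in the language, i.e. its language intersected with the regular set a*b*e⁺ would be exactly {aⁿbⁿeⁿ : n≥1} — impossible, since context-free languages are closed under intersection with regular sets and {aⁿbⁿeⁿ} is not context-free). So Lᴿ cannot be a DCFL.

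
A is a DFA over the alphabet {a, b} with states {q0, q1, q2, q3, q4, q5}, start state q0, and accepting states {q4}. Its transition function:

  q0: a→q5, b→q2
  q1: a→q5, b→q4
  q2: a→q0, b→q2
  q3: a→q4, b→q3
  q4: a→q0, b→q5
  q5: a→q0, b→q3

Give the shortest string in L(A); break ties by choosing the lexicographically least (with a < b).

A breadth-first search from q0 reaches an accepting state first via the path q0 → q5 → q3 → q4 on input aba.
No string of length < 3 is accepted (BFS exhausts all shorter strings without reaching an accepting state), and aba is the lexicographically least accepting string of length 3.

aba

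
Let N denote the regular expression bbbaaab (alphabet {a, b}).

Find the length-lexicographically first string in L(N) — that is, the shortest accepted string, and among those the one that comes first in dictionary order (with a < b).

By inspection of the expression, no string of length less than 7 matches, and bbbaaab is the lexicographically first match of length 7.

bbbaaab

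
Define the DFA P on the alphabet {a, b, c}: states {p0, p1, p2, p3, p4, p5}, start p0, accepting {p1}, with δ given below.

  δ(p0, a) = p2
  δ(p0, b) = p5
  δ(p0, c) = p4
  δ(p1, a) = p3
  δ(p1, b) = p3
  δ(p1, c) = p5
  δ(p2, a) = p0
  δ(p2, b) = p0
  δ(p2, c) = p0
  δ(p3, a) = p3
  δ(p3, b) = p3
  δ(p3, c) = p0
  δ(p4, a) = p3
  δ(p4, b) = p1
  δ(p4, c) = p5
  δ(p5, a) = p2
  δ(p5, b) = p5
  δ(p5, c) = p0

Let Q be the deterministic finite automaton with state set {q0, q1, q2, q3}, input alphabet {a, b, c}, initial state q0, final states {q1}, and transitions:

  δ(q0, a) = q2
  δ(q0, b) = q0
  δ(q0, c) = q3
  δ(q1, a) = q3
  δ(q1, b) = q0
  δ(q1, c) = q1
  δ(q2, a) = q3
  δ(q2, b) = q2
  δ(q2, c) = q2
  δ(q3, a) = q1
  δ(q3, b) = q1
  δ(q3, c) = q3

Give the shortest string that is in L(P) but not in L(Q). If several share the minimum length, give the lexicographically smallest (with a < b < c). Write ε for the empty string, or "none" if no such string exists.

The string abcb is accepted by P but not by Q.
No shorter string lies in the difference, and abcb is the lexicographically first length-4 string in L(P) \ L(Q).

abcb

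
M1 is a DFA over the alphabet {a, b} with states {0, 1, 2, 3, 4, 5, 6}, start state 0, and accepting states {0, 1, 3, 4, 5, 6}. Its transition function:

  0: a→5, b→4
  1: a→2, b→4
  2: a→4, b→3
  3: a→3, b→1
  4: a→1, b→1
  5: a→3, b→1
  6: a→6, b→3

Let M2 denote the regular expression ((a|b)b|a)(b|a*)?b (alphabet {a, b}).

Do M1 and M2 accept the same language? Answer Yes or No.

The empty string ε is accepted by M1 but rejected by M2.
So L(M1) ≠ L(M2).

No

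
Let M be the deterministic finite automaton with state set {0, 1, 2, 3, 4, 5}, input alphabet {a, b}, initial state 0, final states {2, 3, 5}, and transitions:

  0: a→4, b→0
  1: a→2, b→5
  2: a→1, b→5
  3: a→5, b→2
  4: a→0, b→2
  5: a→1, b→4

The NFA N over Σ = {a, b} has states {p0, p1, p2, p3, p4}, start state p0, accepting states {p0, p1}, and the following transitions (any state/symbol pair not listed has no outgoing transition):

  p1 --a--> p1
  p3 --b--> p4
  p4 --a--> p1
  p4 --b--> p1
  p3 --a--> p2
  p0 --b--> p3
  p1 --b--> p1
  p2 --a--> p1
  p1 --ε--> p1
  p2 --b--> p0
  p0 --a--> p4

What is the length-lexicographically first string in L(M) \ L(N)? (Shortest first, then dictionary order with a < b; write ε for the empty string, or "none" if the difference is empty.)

The string babb is accepted by M but not by N.
No shorter string lies in the difference, and babb is the lexicographically first length-4 string in L(M) \ L(N).

babb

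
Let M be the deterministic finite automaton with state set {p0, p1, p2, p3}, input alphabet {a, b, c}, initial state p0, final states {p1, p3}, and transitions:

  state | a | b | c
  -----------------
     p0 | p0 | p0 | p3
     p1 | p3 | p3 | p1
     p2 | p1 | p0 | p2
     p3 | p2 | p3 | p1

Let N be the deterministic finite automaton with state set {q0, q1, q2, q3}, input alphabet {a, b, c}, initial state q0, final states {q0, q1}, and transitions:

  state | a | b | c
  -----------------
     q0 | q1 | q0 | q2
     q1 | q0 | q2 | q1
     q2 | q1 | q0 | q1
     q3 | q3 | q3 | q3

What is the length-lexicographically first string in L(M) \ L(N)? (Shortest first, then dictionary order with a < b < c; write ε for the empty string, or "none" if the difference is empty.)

The string c is accepted by M but not by N.
No shorter string lies in the difference, and c is the lexicographically first length-1 string in L(M) \ L(N).

c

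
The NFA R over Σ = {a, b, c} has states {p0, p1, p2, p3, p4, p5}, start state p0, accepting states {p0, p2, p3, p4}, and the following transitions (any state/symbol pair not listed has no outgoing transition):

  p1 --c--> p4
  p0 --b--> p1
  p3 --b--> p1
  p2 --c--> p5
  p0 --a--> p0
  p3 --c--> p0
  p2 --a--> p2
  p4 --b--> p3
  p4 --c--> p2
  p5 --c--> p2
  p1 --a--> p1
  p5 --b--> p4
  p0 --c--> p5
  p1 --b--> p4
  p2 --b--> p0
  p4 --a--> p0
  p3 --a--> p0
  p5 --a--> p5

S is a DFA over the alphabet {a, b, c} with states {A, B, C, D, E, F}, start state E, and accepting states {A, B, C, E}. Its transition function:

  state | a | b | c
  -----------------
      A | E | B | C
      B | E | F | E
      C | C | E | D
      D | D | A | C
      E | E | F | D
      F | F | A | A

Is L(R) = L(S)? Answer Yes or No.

Yes

Exploring the product automaton R × S from the start pair (p0, E), following both machines on each input symbol, reaches 6 state pairs: (p0, E), (p1, F), (p5, D), (p4, A), (p2, C), (p3, B).
R accepts in {p0, p2, p3, p4} and S accepts in {A, B, C, E}. In every reachable pair the two components are either both accepting — (p0, E), (p4, A), (p2, C), (p3, B) — or both non-accepting, so no string is accepted by exactly one of the machines: L(R) \ L(S) and L(S) \ L(R) are both empty.
Hence every string is accepted by R iff it is accepted by S, and the two languages coincide.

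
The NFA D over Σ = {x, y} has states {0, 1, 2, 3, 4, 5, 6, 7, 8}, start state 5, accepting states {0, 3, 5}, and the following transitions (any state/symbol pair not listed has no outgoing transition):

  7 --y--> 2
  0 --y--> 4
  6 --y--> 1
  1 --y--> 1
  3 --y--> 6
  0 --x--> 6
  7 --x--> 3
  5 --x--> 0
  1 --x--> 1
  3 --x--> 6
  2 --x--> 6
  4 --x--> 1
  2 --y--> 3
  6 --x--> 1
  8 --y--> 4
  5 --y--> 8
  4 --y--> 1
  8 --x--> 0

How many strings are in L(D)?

The useful subgraph on states {0, 5, 8} is acyclic, so L(D) is finite; the longest accepting path visits 3 useful states, giving maximum string length 2.
Counting accepting paths from 5 by length: 1 of length 0, 1 of length 1, 1 of length 2. Total 3.

3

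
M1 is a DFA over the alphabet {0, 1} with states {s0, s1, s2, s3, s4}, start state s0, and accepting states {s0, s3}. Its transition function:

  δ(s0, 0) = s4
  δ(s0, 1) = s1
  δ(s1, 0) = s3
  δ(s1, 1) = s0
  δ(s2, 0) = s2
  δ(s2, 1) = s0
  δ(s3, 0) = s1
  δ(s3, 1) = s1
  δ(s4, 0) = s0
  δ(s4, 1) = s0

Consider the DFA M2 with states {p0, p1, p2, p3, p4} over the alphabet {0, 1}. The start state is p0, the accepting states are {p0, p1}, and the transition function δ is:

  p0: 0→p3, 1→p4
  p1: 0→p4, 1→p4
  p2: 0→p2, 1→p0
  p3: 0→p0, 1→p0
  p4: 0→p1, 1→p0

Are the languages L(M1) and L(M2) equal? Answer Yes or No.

Exploring the product automaton M1 × M2 from the start pair (s0, p0), following both machines on each input symbol, reaches 4 state pairs: (s0, p0), (s4, p3), (s1, p4), (s3, p1).
M1 accepts in {s0, s3} and M2 accepts in {p0, p1}. In every reachable pair the two components are either both accepting — (s0, p0), (s3, p1) — or both non-accepting, so no string is accepted by exactly one of the machines: L(M1) \ L(M2) and L(M2) \ L(M1) are both empty.
Hence every string is accepted by M1 iff it is accepted by M2, and the two languages coincide.

Yes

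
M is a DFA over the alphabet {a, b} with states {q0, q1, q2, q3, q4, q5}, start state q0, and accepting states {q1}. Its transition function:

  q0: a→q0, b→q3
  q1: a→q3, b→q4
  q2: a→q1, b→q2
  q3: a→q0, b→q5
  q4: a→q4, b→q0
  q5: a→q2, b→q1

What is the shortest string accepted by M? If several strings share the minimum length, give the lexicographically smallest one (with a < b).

A breadth-first search from q0 reaches an accepting state first via the path q0 → q3 → q5 → q1 on input bbb.
No string of length < 3 is accepted (BFS exhausts all shorter strings without reaching an accepting state), and bbb is the lexicographically least accepting string of length 3.

bbb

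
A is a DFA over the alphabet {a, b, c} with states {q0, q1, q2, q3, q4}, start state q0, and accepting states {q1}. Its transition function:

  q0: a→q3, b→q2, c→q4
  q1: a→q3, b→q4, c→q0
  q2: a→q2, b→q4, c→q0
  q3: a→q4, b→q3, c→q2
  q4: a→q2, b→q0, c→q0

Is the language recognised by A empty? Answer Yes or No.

Yes

The states reachable from the start state are {q0, q2, q3, q4}.
None of the accepting states {q1} is reachable, so no string is accepted and L(A) = ∅.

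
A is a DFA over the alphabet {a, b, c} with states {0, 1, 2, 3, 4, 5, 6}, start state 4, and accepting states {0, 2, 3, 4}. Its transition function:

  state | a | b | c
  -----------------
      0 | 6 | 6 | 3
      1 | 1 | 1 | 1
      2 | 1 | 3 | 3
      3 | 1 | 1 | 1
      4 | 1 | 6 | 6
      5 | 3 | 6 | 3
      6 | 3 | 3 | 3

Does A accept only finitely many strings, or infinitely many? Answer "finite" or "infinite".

finite

The useful states (reachable from 4 and able to reach an accepting state) are {3, 4, 6}.
Restricted to these states the transition graph has no cycle, so every accepting path has bounded length and L is finite.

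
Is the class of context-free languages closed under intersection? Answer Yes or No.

{aⁿbⁿcᵐ : m,n≥0} and {aᵐbⁿcⁿ : m,n≥0} are both context-free, but their intersection {aⁿbⁿcⁿ : n≥0} is not (pumping lemma).

No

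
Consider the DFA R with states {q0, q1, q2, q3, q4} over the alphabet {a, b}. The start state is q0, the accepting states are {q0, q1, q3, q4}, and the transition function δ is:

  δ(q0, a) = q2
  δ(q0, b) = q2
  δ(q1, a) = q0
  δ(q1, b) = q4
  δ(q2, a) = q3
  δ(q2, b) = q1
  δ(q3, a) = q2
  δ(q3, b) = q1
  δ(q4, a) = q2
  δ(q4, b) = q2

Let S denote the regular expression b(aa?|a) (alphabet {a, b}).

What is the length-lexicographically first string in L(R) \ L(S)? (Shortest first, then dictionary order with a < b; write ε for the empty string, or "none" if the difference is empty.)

The empty string ε is accepted by R but not by S.
Since ε is the unique shortest string, it is the required witness.

ε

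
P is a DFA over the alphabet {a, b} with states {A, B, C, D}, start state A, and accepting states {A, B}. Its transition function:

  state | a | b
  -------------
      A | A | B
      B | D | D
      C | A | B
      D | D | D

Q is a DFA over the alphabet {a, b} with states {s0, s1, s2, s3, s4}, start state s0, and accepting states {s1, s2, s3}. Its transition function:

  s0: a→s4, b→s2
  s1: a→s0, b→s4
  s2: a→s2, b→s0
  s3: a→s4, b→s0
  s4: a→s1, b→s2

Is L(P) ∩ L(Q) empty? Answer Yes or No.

No

The string b is accepted by both P and Q.
Hence L(P) ∩ L(Q) ≠ ∅.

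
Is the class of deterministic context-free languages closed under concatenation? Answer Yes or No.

No

Take L₁ = {ε, c} (finite, hence regular and DCFL) and L₂ = {c aⁿbⁿ : n≥0} ∪ {cc aⁿb²ⁿ : n≥0} (a DCFL: the number of leading c's tells the DPDA whether to pop one stack symbol per b or per two b's). Then L₁L₂ ∩ cca⁺b* = {cc aⁿbⁿ : n≥1} ∪ {cc aⁿb²ⁿ : n≥1}. If L₁L₂ were a DCFL, so would be this intersection with a regular set, and a DPDA for it started from its configuration after reading cc would accept {aⁿbⁿ : n≥1} ∪ {aⁿb²ⁿ : n≥1}, which no deterministic PDA accepts (a DPDA for it would have a single run on aⁿb²ⁿ, accepting after the prefix aⁿbⁿ and accepting again after n more b's; an ordinary PDA that simulates it on a's and b's and, at any moment when it is accepting, may switch to reading only a fresh letter d while feeding each d to the simulation as a b, would accept aⁱbʲdᵏ (k≥1) exactly when both aⁱbʲ and aⁱbʲ⁺ᵏ are in the language, i.e. its language intersected with the regular set a*b*d⁺ would be exactly {aⁿbⁿdⁿ : n≥1} — impossible, since context-free languages are closed under intersection with regular sets and {aⁿbⁿdⁿ} is not context-free). Hence L₁L₂ is not a DCFL.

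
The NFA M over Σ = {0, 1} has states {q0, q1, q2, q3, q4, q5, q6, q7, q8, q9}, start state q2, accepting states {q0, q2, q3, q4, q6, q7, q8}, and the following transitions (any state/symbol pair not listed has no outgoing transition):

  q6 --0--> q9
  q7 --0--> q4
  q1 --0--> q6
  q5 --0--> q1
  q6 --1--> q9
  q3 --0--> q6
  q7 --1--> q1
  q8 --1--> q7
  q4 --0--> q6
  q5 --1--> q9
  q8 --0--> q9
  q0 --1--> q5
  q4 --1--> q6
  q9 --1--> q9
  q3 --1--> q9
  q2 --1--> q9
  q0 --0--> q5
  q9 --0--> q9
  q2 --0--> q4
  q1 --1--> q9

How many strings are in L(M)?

4

The useful subgraph on states {q2, q4, q6} is acyclic, so L(M) is finite; the longest accepting path visits 3 useful states, giving maximum string length 2.
Counting accepting paths from q2 by length: 1 of length 0, 1 of length 1, 2 of length 2. Total 4.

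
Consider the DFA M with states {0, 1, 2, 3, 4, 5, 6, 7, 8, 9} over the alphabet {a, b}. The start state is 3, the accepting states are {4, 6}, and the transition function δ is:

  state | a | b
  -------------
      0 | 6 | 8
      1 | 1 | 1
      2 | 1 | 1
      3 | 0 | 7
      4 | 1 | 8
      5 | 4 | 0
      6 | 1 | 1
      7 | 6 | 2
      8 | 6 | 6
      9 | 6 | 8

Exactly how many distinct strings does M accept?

4

The useful subgraph on states {0, 3, 6, 7, 8} is acyclic, so L(M) is finite; the longest accepting path visits 4 useful states, giving maximum string length 3.
Counting accepting paths from 3 by length: 2 of length 2, 2 of length 3. Total 4.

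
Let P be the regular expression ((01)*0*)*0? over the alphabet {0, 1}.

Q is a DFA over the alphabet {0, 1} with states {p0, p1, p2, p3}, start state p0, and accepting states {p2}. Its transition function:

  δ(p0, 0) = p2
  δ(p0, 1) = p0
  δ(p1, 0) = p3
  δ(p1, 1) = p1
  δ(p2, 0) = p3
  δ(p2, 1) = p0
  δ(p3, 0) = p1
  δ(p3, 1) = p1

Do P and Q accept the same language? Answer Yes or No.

The empty string ε is accepted by P but rejected by Q.
So L(P) ≠ L(Q).

No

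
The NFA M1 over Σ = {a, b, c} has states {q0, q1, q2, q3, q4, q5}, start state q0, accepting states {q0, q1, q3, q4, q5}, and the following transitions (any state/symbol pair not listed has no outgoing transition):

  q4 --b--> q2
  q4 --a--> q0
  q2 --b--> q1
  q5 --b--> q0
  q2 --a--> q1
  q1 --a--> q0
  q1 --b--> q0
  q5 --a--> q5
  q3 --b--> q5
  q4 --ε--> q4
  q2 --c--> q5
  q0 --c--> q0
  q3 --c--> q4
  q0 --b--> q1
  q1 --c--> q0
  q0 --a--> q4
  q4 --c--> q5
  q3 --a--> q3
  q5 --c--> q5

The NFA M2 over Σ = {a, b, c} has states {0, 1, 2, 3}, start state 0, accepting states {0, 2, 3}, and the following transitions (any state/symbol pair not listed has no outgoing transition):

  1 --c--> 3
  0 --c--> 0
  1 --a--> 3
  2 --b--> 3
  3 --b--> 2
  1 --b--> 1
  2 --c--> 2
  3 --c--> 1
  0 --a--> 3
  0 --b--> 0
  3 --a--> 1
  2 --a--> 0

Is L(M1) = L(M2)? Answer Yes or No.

The string aa is accepted by M1 but rejected by M2.
So L(M1) ≠ L(M2).

No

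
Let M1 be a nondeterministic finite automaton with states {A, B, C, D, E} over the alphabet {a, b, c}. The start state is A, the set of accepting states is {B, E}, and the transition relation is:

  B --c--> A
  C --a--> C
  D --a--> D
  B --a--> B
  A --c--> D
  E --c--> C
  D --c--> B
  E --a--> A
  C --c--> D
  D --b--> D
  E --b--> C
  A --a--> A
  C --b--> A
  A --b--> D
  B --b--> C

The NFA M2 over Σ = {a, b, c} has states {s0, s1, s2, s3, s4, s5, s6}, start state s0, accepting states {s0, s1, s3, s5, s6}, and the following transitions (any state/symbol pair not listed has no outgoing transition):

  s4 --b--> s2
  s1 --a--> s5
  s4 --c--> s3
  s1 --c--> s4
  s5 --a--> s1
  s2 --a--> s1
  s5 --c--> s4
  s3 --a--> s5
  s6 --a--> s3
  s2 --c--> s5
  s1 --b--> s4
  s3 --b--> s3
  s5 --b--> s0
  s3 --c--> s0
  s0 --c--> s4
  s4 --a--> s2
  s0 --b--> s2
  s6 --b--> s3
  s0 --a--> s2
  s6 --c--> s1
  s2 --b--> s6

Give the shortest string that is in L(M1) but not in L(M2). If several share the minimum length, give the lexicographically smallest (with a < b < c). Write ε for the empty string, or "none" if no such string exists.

The string acc is accepted by M1 but not by M2.
No shorter string lies in the difference, and acc is the lexicographically first length-3 string in L(M1) \ L(M2).

acc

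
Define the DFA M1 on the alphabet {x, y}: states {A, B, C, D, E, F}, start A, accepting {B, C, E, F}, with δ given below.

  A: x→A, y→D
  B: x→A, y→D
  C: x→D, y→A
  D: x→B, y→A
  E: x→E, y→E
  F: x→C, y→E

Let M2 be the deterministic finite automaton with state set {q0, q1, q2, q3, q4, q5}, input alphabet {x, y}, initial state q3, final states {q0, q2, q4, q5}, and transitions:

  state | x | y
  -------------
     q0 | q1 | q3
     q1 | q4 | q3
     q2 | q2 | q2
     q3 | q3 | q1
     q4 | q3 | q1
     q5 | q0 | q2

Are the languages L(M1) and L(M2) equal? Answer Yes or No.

Exploring the product automaton M1 × M2 from the start pair (A, q3), following both machines on each input symbol, reaches 3 state pairs: (A, q3), (D, q1), (B, q4).
M1 accepts in {B, C, E, F} and M2 accepts in {q0, q2, q4, q5}. In every reachable pair the two components are either both accepting — (B, q4) — or both non-accepting, so no string is accepted by exactly one of the machines: L(M1) \ L(M2) and L(M2) \ L(M1) are both empty.
Hence every string is accepted by M1 iff it is accepted by M2, and the two languages coincide.

Yes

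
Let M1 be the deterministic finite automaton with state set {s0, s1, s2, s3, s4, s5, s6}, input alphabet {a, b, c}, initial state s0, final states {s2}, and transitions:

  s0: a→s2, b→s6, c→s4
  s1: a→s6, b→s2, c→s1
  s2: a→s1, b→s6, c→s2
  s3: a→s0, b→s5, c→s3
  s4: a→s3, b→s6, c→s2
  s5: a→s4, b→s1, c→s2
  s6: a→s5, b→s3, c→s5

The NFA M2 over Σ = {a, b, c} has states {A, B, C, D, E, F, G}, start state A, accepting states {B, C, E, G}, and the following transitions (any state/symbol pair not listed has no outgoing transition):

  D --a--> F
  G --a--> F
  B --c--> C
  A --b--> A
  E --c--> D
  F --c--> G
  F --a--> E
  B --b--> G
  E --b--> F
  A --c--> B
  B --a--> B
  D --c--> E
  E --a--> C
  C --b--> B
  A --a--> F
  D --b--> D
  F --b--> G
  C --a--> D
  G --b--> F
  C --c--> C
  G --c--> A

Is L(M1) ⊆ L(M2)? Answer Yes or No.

The string a is in L(M1) but not in L(M2).
So L(M1) ⊄ L(M2).

No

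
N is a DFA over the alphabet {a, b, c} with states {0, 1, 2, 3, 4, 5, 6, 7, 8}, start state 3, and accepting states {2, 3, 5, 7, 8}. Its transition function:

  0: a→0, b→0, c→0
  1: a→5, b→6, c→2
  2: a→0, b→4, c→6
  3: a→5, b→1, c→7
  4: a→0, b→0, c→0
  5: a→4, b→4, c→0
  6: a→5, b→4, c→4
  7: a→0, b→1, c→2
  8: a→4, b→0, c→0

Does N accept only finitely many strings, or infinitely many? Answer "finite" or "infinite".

finite

The useful states (reachable from 3 and able to reach an accepting state) are {1, 2, 3, 5, 6, 7}.
Restricted to these states the transition graph has no cycle, so every accepting path has bounded length and L is finite.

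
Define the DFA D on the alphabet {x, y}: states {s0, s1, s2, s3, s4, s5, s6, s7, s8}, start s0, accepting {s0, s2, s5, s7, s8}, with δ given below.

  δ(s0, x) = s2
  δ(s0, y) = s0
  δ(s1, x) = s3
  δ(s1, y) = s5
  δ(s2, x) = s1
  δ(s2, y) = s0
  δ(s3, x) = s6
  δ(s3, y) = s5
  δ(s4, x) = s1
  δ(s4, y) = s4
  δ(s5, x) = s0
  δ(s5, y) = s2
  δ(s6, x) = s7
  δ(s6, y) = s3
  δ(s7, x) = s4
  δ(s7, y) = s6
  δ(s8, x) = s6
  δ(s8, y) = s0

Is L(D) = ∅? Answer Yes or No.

The empty string ε is accepted: the run s0 ends in the accepting state s0.
Since at least one string is accepted, L(D) is not empty.

No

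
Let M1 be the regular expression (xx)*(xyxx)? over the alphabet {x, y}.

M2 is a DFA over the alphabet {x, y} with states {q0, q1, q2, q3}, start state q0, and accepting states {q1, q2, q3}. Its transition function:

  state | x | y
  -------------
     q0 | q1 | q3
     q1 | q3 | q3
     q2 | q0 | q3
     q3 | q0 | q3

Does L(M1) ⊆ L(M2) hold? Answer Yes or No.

No

The empty string ε is in L(M1) but not in L(M2).
So L(M1) ⊄ L(M2).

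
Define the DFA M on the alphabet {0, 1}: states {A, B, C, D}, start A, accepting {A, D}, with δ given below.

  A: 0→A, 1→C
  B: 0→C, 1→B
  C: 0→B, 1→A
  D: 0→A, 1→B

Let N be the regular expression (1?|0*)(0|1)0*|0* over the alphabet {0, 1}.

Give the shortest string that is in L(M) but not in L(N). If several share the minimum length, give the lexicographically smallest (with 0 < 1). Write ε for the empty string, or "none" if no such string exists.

011

The string 011 is accepted by M but not by N.
No shorter string lies in the difference, and 011 is the lexicographically first length-3 string in L(M) \ L(N).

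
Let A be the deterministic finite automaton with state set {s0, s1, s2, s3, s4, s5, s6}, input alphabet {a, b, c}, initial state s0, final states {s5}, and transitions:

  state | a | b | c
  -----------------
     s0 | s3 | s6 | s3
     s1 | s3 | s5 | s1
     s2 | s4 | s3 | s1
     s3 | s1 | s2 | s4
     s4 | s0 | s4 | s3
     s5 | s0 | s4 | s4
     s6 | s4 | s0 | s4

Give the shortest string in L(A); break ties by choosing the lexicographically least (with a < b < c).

aab

A breadth-first search from s0 reaches an accepting state first via the path s0 → s3 → s1 → s5 on input aab.
No string of length < 3 is accepted (BFS exhausts all shorter strings without reaching an accepting state), and aab is the lexicographically least accepting string of length 3.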